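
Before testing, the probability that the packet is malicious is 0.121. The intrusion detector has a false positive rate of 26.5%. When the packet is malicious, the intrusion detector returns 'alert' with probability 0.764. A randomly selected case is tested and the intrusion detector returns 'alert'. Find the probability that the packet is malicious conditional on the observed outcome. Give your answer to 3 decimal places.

P(H | E) ≈ 0.284

Write H for 'the packet is malicious'. Prior odds H:¬H = 0.121/0.879 = 0.13766. For the 'alert' outcome, the likelihood ratio is 0.764/0.265 = 2.8830.
Posterior odds = 0.13766 × 2.8830 = 0.39687, so P(H|E) = 0.39687/(1+0.39687) = 0.284.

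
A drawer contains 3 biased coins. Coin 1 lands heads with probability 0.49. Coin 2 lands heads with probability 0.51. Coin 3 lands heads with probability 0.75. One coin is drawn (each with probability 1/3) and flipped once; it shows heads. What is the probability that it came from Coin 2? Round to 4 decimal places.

P(heads|C1) = 0.49; P(heads|C2) = 0.51; P(heads|C3) = 0.75.
Prior × likelihood for each source: 0.333333·0.49=0.1633, 0.333333·0.51=0.1700, 0.333333·0.75=0.2500. Summing gives P(heads) = 0.58333.
P(Coin 2 | heads) = 0.1700 / 0.58333 = 0.2914.

Posterior probability ≈ 0.2914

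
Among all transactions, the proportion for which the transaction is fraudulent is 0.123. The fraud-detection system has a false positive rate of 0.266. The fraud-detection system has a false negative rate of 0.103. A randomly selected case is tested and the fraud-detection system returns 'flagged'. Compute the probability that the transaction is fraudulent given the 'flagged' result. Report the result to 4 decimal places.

Write H for 'the transaction is fraudulent'. Prior odds H:¬H = 0.123/0.877 = 0.14025. For the 'flagged' outcome, the likelihood ratio is 0.897/0.266 = 3.3722.
Posterior odds = 0.14025 × 3.3722 = 0.47295, so P(H|E) = 0.47295/(1+0.47295) = 0.3211.

P(H | E) ≈ 0.3211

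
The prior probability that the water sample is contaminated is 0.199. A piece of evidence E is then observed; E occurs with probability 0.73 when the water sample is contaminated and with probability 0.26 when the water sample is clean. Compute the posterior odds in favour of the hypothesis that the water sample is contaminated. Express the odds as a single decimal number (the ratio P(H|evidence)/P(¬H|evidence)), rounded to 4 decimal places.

Posterior odds ≈ 0.6975

Prior odds = 0.199/(1−0.199) = 0.24844.
Likelihood ratio for E = 0.73/0.26 = 2.8077.
Posterior odds = prior odds × LR = 0.69754.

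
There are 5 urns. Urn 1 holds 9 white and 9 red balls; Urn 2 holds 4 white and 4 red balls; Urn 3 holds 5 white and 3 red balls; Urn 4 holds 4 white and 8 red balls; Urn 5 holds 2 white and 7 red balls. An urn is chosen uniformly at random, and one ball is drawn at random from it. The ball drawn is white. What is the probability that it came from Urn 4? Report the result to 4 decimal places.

Posterior probability ≈ 0.1529

Tabulate prior·likelihood by source: [1] prior 0.2, lik 0.5, product 0.1000; [2] prior 0.2, lik 0.5, product 0.1000; [3] prior 0.2, lik 0.625, product 0.1250; [4] prior 0.2, lik 0.3333, product 0.06667; [5] prior 0.2, lik 0.2222, product 0.04444.
Normalizing constant = 0.43611; the posterior for Urn 4 is its product over the sum, 0.06667/0.43611 = 0.1529.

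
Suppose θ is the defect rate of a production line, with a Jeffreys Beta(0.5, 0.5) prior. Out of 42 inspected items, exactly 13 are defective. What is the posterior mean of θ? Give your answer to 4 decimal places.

The binomial likelihood is conjugate to the Beta prior: with 13 successes and 29 failures, the posterior is Beta(0.5+13, 0.5+29) = Beta(13.5, 29.5).
Posterior mean = α/(α+β) = 13.5/43 = 0.3140.

Posterior mean ≈ 0.3140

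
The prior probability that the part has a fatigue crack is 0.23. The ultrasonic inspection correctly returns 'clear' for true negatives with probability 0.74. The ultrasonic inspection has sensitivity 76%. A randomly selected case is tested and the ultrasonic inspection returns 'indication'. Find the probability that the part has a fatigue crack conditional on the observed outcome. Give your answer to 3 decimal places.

Let H be the event that the part has a fatigue crack. P(H) = 0.23, so P(¬H) = 0.77. With E the 'indication' result, P(E|H) = 0.76 and P(E|¬H) = 0.26.
P(E) = 0.76·0.23 + 0.26·0.77 = 0.17480 + 0.20020 = 0.37500.
By Bayes' theorem, P(H|E) = 0.17480 / 0.37500 = 0.466.

P(H | E) ≈ 0.466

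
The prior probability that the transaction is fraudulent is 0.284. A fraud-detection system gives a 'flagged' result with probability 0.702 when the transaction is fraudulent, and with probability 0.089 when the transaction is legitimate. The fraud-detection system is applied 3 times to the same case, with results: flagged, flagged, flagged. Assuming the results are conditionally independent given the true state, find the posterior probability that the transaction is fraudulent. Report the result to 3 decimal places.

Posterior P(H) ≈ 0.995

Let H be the event that the transaction is fraudulent; start with P(H) = 0.284. P('flagged'|H) = 0.702, P('flagged'|¬H) = 0.089.
Update on result 1 ('flagged'): P(H) ← 0.702·0.2840 / (0.702·0.2840 + 0.089·0.7160) = 0.19937/0.26309 = 0.7578.
Update on result 2 ('flagged'): P(H) ← 0.702·0.7578 / (0.702·0.7578 + 0.089·0.2422) = 0.53197/0.55352 = 0.9611.
Update on result 3 ('flagged'): P(H) ← 0.702·0.9611 / (0.702·0.9611 + 0.089·0.0389) = 0.67466/0.67813 = 0.9949.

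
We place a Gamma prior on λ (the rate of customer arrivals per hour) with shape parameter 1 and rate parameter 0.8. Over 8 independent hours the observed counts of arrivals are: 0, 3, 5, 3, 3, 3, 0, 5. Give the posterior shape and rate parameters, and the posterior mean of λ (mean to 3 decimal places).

The Poisson likelihood adds the total count to the shape and the number of exposure periods to the rate. Here ∑xᵢ = 22 and n = 8, so shape 1→23 and rate 0.8→8.8.
Posterior mean = shape/rate = 23/8.8 = 2.614.

Posterior: Gamma(shape=23, rate=8.8); mean ≈ 2.614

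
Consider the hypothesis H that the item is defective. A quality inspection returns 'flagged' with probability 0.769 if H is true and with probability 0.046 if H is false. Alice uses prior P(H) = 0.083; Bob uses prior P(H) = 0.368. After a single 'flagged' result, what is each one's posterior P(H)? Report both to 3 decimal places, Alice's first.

The likelihood ratio for a 'flagged' result is 0.769/0.046 = 16.717.
Alice: prior odds 0.083/0.917 = 0.090513; posterior odds 1.5131; posterior probability 0.602.
Bob: prior odds 0.368/0.632 = 0.58228; posterior odds 9.7342; posterior probability 0.907.

Alice: 0.602; Bob: 0.907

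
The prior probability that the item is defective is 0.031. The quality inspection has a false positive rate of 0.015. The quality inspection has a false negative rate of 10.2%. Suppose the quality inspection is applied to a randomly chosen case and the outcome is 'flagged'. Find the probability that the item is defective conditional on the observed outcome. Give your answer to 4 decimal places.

P(H | E) ≈ 0.6570

Write H for 'the item is defective'. Prior odds H:¬H = 0.031/0.969 = 0.031992. For the 'flagged' outcome, the likelihood ratio is 0.898/0.015 = 59.867.
Posterior odds = 0.031992 × 59.867 = 1.9152, so P(H|E) = 1.9152/(1+1.9152) = 0.6570.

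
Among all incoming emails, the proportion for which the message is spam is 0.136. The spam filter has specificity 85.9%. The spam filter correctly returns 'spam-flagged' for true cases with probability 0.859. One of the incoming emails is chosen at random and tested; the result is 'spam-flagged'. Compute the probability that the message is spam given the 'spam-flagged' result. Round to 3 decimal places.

Write H for 'the message is spam'. Prior odds H:¬H = 0.136/0.864 = 0.15741. For the 'spam-flagged' outcome, the likelihood ratio is 0.859/0.141 = 6.0922.
Posterior odds = 0.15741 × 6.0922 = 0.95896, so P(H|E) = 0.95896/(1+0.95896) = 0.490.

P(H | E) ≈ 0.490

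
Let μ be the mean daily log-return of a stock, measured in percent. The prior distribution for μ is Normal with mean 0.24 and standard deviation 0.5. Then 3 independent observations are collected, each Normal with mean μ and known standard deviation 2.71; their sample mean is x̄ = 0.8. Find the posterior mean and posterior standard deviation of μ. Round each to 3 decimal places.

Posterior mean ≈ 0.292; posterior SD ≈ 0.476

Prior precision 1/τ₀² = 1/0.5² = 4.00000; data precision n/σ² = 3/2.71² = 0.408491.
Posterior precision = 4.00000 + 0.408491 = 4.40849, giving posterior SD = 1/√4.40849 = 0.476.
Posterior mean = (4.00000·0.24 + 0.408491·0.8) / 4.40849 = 0.292.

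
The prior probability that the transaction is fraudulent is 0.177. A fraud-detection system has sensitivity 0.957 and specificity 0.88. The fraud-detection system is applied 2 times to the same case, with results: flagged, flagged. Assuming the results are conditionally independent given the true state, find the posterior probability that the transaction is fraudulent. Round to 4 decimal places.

Posterior P(H) ≈ 0.9319

With H the event that the transaction is fraudulent, the joint likelihood of the observed sequence is P(data|H) = 0.957·0.957 = 0.91585 and P(data|¬H) = 0.12·0.12 = 0.014400.
Bayes: P(H|data) = 0.177·0.91585 / (0.177·0.91585 + 0.823·0.014400) = 0.16211/0.17396 = 0.9319.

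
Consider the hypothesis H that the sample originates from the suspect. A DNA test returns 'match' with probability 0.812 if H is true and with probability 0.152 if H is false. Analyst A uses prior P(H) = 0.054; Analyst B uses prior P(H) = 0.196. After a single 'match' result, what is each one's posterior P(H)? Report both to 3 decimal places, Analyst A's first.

Analyst A: 0.234; Analyst B: 0.566

The likelihood ratio for a 'match' result is 0.812/0.152 = 5.3421.
Analyst A: prior odds 0.054/0.946 = 0.057082; posterior odds 0.30494; posterior probability 0.234.
Analyst B: prior odds 0.196/0.804 = 0.24378; posterior odds 1.3023; posterior probability 0.566.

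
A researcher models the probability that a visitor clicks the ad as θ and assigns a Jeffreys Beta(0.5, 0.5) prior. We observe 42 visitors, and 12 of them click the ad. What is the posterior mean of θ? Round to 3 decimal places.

Posterior mean ≈ 0.291

The binomial likelihood is conjugate to the Beta prior: with 12 successes and 30 failures, the posterior is Beta(0.5+12, 0.5+30) = Beta(12.5, 30.5).
Posterior mean = α/(α+β) = 12.5/43 = 0.291.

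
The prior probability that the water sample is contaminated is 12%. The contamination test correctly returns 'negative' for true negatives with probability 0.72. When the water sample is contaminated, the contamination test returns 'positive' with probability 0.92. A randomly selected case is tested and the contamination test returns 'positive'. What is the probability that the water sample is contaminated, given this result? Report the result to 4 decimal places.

P(H | E) ≈ 0.3094

Let H be the event that the water sample is contaminated. P(H) = 0.12, so P(¬H) = 0.88. With E the 'positive' result, P(E|H) = 0.92 and P(E|¬H) = 0.28.
P(E) = 0.92·0.12 + 0.28·0.88 = 0.11040 + 0.24640 = 0.35680.
By Bayes' theorem, P(H|E) = 0.11040 / 0.35680 = 0.3094.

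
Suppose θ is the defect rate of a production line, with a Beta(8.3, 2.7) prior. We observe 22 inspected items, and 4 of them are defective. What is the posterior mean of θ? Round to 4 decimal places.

Posterior mean ≈ 0.3727

Observing 4 successes and 18 failures updates Beta(8.3, 2.7) by adding the success and failure counts to the two shape parameters: α = 8.3+4 = 12.3, β = 2.7+18 = 20.7.
E[θ | data] = 12.3/(12.3+20.7) = 0.3727.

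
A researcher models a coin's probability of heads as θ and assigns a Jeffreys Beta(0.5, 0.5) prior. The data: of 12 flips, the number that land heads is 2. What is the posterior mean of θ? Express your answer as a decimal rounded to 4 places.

The binomial likelihood is conjugate to the Beta prior: with 2 successes and 10 failures, the posterior is Beta(0.5+2, 0.5+10) = Beta(2.5, 10.5).
Posterior mean = α/(α+β) = 2.5/13 = 0.1923.

Posterior mean ≈ 0.1923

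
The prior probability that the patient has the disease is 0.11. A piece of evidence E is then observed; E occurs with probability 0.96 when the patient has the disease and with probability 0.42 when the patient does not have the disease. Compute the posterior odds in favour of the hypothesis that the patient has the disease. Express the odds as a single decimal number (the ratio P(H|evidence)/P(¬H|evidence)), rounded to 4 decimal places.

Prior odds = 0.11/(1−0.11) = 0.12360.
Likelihood ratio for E = 0.96/0.42 = 2.2857.
Posterior odds = prior odds × LR = 0.28250.

Posterior odds ≈ 0.2825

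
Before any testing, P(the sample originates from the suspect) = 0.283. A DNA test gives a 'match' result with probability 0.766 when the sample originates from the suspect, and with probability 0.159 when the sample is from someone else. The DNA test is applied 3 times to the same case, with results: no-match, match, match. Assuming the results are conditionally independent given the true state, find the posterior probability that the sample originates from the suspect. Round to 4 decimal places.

With H the event that the sample originates from the suspect, the joint likelihood of the observed sequence is P(data|H) = 0.234·0.766·0.766 = 0.13730 and P(data|¬H) = 0.841·0.159·0.159 = 0.021261.
Bayes: P(H|data) = 0.283·0.13730 / (0.283·0.13730 + 0.717·0.021261) = 0.038856/0.054101 = 0.7182.

Posterior P(H) ≈ 0.7182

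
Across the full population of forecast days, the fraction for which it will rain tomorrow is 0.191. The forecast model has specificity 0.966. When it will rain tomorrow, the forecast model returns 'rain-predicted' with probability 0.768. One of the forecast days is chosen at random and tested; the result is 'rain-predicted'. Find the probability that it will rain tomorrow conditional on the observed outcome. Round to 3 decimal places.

P(H | E) ≈ 0.842

Let H be the event that it will rain tomorrow. P(H) = 0.191, so P(¬H) = 0.809. With E the 'rain-predicted' result, P(E|H) = 0.768 and P(E|¬H) = 0.034.
P(E) = 0.768·0.191 + 0.034·0.809 = 0.14669 + 0.027506 = 0.17419.
By Bayes' theorem, P(H|E) = 0.14669 / 0.17419 = 0.842.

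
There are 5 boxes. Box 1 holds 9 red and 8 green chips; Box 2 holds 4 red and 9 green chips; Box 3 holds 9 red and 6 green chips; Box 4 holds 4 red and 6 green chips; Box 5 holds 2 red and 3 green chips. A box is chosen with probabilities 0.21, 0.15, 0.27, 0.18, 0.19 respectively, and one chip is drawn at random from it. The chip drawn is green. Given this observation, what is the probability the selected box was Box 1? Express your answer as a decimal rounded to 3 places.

Tabulate prior·likelihood by source: [1] prior 0.21, lik 0.4706, product 0.09882; [2] prior 0.15, lik 0.6923, product 0.1038; [3] prior 0.27, lik 0.4, product 0.1080; [4] prior 0.18, lik 0.6, product 0.1080; [5] prior 0.19, lik 0.6, product 0.1140.
Normalizing constant = 0.53267; the posterior for Box 1 is its product over the sum, 0.09882/0.53267 = 0.186.

Posterior probability ≈ 0.186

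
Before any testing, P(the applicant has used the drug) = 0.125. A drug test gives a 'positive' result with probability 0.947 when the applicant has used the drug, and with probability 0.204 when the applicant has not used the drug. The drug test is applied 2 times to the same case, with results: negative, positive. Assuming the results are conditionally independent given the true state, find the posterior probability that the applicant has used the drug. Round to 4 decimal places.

Posterior P(H) ≈ 0.0423

With H the event that the applicant has used the drug, the joint likelihood of the observed sequence is P(data|H) = 0.053·0.947 = 0.050191 and P(data|¬H) = 0.796·0.204 = 0.16238.
Bayes: P(H|data) = 0.125·0.050191 / (0.125·0.050191 + 0.875·0.16238) = 0.0062739/0.14836 = 0.0423.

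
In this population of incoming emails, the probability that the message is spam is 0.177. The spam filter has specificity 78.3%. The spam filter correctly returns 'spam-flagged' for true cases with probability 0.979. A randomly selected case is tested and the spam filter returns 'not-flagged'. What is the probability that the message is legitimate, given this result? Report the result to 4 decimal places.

P(¬H | E) ≈ 0.9943

Let H be the event that the message is spam. P(H) = 0.177, so P(¬H) = 0.823. With E the 'not-flagged' result, P(E|H) = 0.021 and P(E|¬H) = 0.783.
P(E) = 0.021·0.177 + 0.783·0.823 = 0.0037170 + 0.64441 = 0.64813.
By Bayes' theorem, P(H|E) = 0.0037170 / 0.64813 = 0.0057. Hence P(¬H|E) = 1 − 0.0057 = 0.9943.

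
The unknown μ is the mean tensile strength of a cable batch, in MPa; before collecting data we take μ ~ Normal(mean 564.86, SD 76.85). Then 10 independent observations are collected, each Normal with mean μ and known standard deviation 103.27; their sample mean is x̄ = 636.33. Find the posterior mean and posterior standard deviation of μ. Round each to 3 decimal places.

Prior precision 1/τ₀² = 1/76.85² = 0.00016932; data precision n/σ² = 10/103.27² = 0.00093767.
Posterior precision = 0.00016932 + 0.00093767 = 0.00110700, giving posterior SD = 1/√0.00110700 = 30.056.
Posterior mean = (0.00016932·564.86 + 0.00093767·636.33) / 0.00110700 = 625.398.

Posterior mean ≈ 625.398; posterior SD ≈ 30.056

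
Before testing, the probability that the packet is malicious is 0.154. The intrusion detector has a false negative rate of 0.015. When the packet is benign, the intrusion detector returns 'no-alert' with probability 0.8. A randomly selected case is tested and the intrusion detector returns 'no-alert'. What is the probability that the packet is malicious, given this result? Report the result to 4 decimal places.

P(H | E) ≈ 0.0034

Write H for 'the packet is malicious'. Prior odds H:¬H = 0.154/0.846 = 0.18203. For the 'no-alert' outcome, the likelihood ratio is 0.015/0.8 = 0.018750.
Posterior odds = 0.18203 × 0.018750 = 0.0034131, so P(H|E) = 0.0034131/(1+0.0034131) = 0.0034.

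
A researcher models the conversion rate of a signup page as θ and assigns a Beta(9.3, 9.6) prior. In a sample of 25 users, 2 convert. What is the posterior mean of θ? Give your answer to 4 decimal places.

Posterior mean ≈ 0.2574

The binomial likelihood is conjugate to the Beta prior: with 2 successes and 23 failures, the posterior is Beta(9.3+2, 9.6+23) = Beta(11.3, 32.6).
E[θ | data] = 11.3/(11.3+32.6) = 0.2574.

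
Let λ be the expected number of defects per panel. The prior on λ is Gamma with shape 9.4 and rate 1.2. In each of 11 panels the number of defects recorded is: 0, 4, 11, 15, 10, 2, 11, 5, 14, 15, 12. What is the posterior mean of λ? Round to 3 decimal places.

Total count ∑xᵢ = 99 over n = 11 panels.
Gamma is conjugate to the Poisson likelihood: posterior is Gamma(shape = 9.4+99 = 108.4, rate = 1.2+11 = 12.2).
Posterior mean = shape/rate = 108.4/12.2 = 8.885.

Posterior mean ≈ 8.885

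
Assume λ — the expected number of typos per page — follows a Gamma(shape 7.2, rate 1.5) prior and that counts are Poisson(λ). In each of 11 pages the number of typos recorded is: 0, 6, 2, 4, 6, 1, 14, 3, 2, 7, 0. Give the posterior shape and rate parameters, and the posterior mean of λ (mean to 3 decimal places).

The Poisson likelihood adds the total count to the shape and the number of exposure periods to the rate. Here ∑xᵢ = 45 and n = 11, so shape 7.2→52.2 and rate 1.5→12.5.
E[λ | data] = 52.2/12.5 = 4.176.

Posterior: Gamma(shape=52.2, rate=12.5); mean ≈ 4.176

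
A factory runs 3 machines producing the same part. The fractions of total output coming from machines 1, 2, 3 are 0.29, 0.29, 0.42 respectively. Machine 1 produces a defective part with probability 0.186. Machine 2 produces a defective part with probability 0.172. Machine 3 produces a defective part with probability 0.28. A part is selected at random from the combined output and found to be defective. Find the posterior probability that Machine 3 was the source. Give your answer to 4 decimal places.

Tabulate prior·likelihood by source: [1] prior 0.29, lik 0.186, product 0.05394; [2] prior 0.29, lik 0.172, product 0.04988; [3] prior 0.42, lik 0.28, product 0.1176.
Normalizing constant = 0.22142; the posterior for Machine 3 is its product over the sum, 0.1176/0.22142 = 0.5311.

Posterior probability ≈ 0.5311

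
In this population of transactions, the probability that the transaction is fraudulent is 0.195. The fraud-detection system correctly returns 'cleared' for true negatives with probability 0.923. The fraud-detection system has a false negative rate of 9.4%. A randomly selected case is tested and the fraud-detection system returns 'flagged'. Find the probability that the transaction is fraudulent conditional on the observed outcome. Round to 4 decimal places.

Write H for 'the transaction is fraudulent'. Prior odds H:¬H = 0.195/0.805 = 0.24224. For the 'flagged' outcome, the likelihood ratio is 0.906/0.077 = 11.766.
Posterior odds = 0.24224 × 11.766 = 2.8502, so P(H|E) = 2.8502/(1+2.8502) = 0.7403.

P(H | E) ≈ 0.7403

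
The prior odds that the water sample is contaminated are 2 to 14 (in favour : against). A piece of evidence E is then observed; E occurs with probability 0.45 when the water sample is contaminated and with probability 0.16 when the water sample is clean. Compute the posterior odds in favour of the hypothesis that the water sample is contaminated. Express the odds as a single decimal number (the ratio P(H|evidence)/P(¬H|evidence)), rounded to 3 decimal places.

Prior odds = 2/14 = 0.14286. In log-odds, ln(0.14286) = -1.9459.
Add log likelihood ratio: ln(2.8125) = 1.0341.
Posterior log-odds = -0.91184, so posterior odds = exp(-0.91184) = 0.40179.

Posterior odds ≈ 0.402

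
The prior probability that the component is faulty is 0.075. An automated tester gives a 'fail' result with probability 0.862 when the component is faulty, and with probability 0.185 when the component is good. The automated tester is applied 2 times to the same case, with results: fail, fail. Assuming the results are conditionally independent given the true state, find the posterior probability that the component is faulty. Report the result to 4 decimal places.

Let H be the event that the component is faulty; start with P(H) = 0.075. P('fail'|H) = 0.862, P('fail'|¬H) = 0.185.
Update on result 1 ('fail'): P(H) ← 0.862·0.0750 / (0.862·0.0750 + 0.185·0.9250) = 0.064650/0.23578 = 0.2742.
Update on result 2 ('fail'): P(H) ← 0.862·0.2742 / (0.862·0.2742 + 0.185·0.7258) = 0.23636/0.37063 = 0.6377.

Posterior P(H) ≈ 0.6377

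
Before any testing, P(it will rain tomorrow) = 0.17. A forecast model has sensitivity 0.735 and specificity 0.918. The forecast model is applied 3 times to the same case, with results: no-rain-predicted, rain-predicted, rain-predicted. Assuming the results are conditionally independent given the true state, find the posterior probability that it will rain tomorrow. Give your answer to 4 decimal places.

Posterior P(H) ≈ 0.8261

Let H be the event that it will rain tomorrow; start with P(H) = 0.17. P('rain-predicted'|H) = 0.735, P('rain-predicted'|¬H) = 0.082.
Update on result 1 ('no-rain-predicted'): P(H) ← 0.265·0.1700 / (0.265·0.1700 + 0.918·0.8300) = 0.045050/0.80699 = 0.0558.
Update on result 2 ('rain-predicted'): P(H) ← 0.735·0.0558 / (0.735·0.0558 + 0.082·0.9442) = 0.041031/0.11845 = 0.3464.
Update on result 3 ('rain-predicted'): P(H) ← 0.735·0.3464 / (0.735·0.3464 + 0.082·0.6536) = 0.25460/0.30819 = 0.8261.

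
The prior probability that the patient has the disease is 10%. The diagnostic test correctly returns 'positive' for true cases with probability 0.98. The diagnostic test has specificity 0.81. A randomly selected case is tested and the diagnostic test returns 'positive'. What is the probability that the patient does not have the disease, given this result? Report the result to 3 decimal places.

P(¬H | E) ≈ 0.636

Write H for 'the patient has the disease'. Prior odds H:¬H = 0.1/0.9 = 0.11111. For the 'positive' outcome, the likelihood ratio is 0.98/0.19 = 5.1579.
Posterior odds = 0.11111 × 5.1579 = 0.57310, so P(H|E) = 0.57310/(1+0.57310) = 0.364. Then P(¬H|E) = 1 − 0.364 = 0.636.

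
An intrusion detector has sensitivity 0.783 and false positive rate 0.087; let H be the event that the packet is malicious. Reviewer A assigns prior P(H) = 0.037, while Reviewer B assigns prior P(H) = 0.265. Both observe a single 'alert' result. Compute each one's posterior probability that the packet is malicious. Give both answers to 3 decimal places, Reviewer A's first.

Reviewer A: 0.257; Reviewer B: 0.764

The likelihood ratio for an 'alert' result is 0.783/0.087 = 9.0000.
Reviewer A: prior odds 0.037/0.963 = 0.038422; posterior odds 0.34579; posterior probability 0.257.
Reviewer B: prior odds 0.265/0.735 = 0.36054; posterior odds 3.2449; posterior probability 0.764.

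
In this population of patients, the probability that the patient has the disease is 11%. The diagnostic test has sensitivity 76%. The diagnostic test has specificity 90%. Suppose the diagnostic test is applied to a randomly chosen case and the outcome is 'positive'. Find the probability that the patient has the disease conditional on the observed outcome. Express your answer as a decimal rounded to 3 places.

P(H | E) ≈ 0.484

Let H be the event that the patient has the disease. P(H) = 0.11, so P(¬H) = 0.89. With E the 'positive' result, P(E|H) = 0.76 and P(E|¬H) = 0.1.
P(E) = 0.76·0.11 + 0.1·0.89 = 0.083600 + 0.089000 = 0.17260.
By Bayes' theorem, P(H|E) = 0.083600 / 0.17260 = 0.484.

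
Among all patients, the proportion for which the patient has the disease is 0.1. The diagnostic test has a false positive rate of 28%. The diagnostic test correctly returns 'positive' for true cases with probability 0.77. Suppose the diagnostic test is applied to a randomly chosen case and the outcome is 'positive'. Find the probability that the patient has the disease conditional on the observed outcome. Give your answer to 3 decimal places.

P(H | E) ≈ 0.234

Let H be the event that the patient has the disease. P(H) = 0.1, so P(¬H) = 0.9. With E the 'positive' result, P(E|H) = 0.77 and P(E|¬H) = 0.28.
P(E) = 0.77·0.1 + 0.28·0.9 = 0.077000 + 0.25200 = 0.32900.
By Bayes' theorem, P(H|E) = 0.077000 / 0.32900 = 0.234.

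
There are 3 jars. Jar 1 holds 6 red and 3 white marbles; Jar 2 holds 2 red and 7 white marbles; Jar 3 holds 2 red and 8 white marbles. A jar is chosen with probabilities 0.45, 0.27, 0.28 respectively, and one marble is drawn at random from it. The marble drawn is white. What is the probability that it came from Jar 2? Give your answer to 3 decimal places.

P(white|Jar 1) = 0.3333; P(white|Jar 2) = 0.7778; P(white|Jar 3) = 0.8.
Prior × likelihood for each source: 0.45·0.3333=0.1500, 0.27·0.7778=0.2100, 0.28·0.8=0.2240. Summing gives P(white) = 0.58400.
P(Jar 2 | white) = 0.2100 / 0.58400 = 0.360.

Posterior probability ≈ 0.360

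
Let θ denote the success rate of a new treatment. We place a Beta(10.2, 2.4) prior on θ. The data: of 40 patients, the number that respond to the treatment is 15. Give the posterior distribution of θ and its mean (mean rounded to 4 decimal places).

Posterior: Beta(25.2, 27.4); mean ≈ 0.4791

Observing 15 successes and 25 failures updates Beta(10.2, 2.4) by adding the success and failure counts to the two shape parameters: α = 10.2+15 = 25.2, β = 2.4+25 = 27.4.
E[θ | data] = 25.2/(25.2+27.4) = 0.4791.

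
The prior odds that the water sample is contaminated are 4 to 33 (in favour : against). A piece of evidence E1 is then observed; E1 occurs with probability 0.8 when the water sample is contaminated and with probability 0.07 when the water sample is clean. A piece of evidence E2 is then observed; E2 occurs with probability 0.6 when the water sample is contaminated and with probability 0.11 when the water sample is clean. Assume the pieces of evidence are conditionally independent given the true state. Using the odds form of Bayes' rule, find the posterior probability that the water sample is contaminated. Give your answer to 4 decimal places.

Prior odds = 4/33 = 0.12121.
Likelihood ratio for E1 = 0.8/0.07 = 11.429.
Likelihood ratio for E2 = 0.6/0.11 = 5.4545.
Posterior odds = prior odds × LR₁ × LR₂ = 7.5561.
Posterior probability = odds/(1+odds) = 7.5561/8.5561 = 0.8831.

Posterior probability ≈ 0.8831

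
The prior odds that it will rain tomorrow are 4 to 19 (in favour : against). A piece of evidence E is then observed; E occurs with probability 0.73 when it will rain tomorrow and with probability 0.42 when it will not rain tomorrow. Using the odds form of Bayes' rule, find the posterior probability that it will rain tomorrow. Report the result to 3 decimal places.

Posterior probability ≈ 0.268

Prior odds = 4/19 = 0.21053. In log-odds, ln(0.21053) = -1.5581.
Add log likelihood ratio: ln(1.7381) = 0.55279.
Posterior log-odds = -1.0054, so posterior odds = exp(-1.0054) = 0.36591. Converting, P(H|E) = 0.36591/1.3659 = 0.268.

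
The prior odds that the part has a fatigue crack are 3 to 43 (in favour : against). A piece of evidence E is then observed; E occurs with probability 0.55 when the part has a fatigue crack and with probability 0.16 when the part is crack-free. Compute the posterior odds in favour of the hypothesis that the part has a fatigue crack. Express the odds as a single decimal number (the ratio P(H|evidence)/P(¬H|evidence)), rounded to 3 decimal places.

Prior odds = 3/43 = 0.069767.
Likelihood ratio for E = 0.55/0.16 = 3.4375.
Posterior odds = prior odds × LR = 0.23983.

Posterior odds ≈ 0.240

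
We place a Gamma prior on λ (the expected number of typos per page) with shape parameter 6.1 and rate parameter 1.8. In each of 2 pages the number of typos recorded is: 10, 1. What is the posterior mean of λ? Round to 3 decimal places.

Posterior mean ≈ 4.500

The Poisson likelihood adds the total count to the shape and the number of exposure periods to the rate. Here ∑xᵢ = 11 and n = 2, so shape 6.1→17.1 and rate 1.8→3.8.
E[λ | data] = 17.1/3.8 = 4.500.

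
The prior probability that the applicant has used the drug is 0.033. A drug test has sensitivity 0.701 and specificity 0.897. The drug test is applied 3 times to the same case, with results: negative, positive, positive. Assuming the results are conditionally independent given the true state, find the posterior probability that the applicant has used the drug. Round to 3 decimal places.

Posterior P(H) ≈ 0.345

Let H be the event that the applicant has used the drug; start with P(H) = 0.033. P('positive'|H) = 0.701, P('positive'|¬H) = 0.103.
Update on result 1 ('negative'): P(H) ← 0.299·0.0330 / (0.299·0.0330 + 0.897·0.9670) = 0.0098670/0.87727 = 0.0112.
Update on result 2 ('positive'): P(H) ← 0.701·0.0112 / (0.701·0.0112 + 0.103·0.9888) = 0.0078845/0.10973 = 0.0719.
Update on result 3 ('positive'): P(H) ← 0.701·0.0719 / (0.701·0.0719 + 0.103·0.9281) = 0.050371/0.14597 = 0.3451.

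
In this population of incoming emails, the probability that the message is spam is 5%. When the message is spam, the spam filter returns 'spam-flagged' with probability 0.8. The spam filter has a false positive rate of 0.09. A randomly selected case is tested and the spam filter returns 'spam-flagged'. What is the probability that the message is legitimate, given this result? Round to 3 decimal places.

P(¬H | E) ≈ 0.681

Let H be the event that the message is spam. P(H) = 0.05, so P(¬H) = 0.95. With E the 'spam-flagged' result, P(E|H) = 0.8 and P(E|¬H) = 0.09.
P(E) = 0.8·0.05 + 0.09·0.95 = 0.040000 + 0.085500 = 0.12550.
By Bayes' theorem, P(H|E) = 0.040000 / 0.12550 = 0.319. Hence P(¬H|E) = 1 − 0.319 = 0.681.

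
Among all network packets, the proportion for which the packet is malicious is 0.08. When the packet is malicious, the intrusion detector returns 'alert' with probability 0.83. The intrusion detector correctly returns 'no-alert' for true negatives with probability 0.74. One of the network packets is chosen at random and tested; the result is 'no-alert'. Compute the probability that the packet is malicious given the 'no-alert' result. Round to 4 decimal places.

Write H for 'the packet is malicious'. Prior odds H:¬H = 0.08/0.92 = 0.086957. For the 'no-alert' outcome, the likelihood ratio is 0.17/0.74 = 0.22973.
Posterior odds = 0.086957 × 0.22973 = 0.019976, so P(H|E) = 0.019976/(1+0.019976) = 0.0196.

P(H | E) ≈ 0.0196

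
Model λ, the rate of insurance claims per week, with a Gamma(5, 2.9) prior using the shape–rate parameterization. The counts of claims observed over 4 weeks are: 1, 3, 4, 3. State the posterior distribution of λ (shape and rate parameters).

Posterior: Gamma(shape=16, rate=6.9)

Total count ∑xᵢ = 11 over n = 4 weeks.
Gamma is conjugate to the Poisson likelihood: posterior is Gamma(shape = 5+11 = 16, rate = 2.9+4 = 6.9).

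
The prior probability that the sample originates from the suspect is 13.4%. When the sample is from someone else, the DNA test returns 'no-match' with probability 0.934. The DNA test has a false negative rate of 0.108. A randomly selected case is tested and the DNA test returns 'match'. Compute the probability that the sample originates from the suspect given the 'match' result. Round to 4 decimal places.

Write H for 'the sample originates from the suspect'. Prior odds H:¬H = 0.134/0.866 = 0.15473. For the 'match' outcome, the likelihood ratio is 0.892/0.066 = 13.515.
Posterior odds = 0.15473 × 13.515 = 2.0913, so P(H|E) = 2.0913/(1+2.0913) = 0.6765.

P(H | E) ≈ 0.6765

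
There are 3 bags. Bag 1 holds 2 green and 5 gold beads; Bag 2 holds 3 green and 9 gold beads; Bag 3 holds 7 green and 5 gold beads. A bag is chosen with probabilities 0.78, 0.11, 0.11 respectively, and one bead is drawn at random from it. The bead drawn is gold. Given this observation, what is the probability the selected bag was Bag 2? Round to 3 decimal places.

Posterior probability ≈ 0.120

P(gold|Bag 1) = 0.7143; P(gold|Bag 2) = 0.75; P(gold|Bag 3) = 0.4167.
Prior × likelihood for each source: 0.78·0.7143=0.5571, 0.11·0.75=0.08250, 0.11·0.4167=0.04583. Summing gives P(gold) = 0.68548.
P(Bag 2 | gold) = 0.08250 / 0.68548 = 0.120.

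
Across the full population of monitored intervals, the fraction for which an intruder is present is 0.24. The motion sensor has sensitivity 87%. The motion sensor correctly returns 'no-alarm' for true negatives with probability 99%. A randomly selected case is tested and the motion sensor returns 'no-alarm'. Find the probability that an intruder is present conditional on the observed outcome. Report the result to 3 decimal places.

P(H | E) ≈ 0.040

Let H be the event that an intruder is present. P(H) = 0.24, so P(¬H) = 0.76. With E the 'no-alarm' result, P(E|H) = 0.13 and P(E|¬H) = 0.99.
P(E) = 0.13·0.24 + 0.99·0.76 = 0.031200 + 0.75240 = 0.78360.
By Bayes' theorem, P(H|E) = 0.031200 / 0.78360 = 0.040.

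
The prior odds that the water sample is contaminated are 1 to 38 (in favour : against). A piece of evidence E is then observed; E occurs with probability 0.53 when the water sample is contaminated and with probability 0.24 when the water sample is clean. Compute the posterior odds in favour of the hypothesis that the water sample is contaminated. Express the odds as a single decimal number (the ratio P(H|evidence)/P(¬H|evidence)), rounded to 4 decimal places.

Prior odds = 1/38 = 0.026316. In log-odds, ln(0.026316) = -3.6376.
Add log likelihood ratio: ln(2.2083) = 0.79224.
Posterior log-odds = -2.8453, so posterior odds = exp(-2.8453) = 0.058114.

Posterior odds ≈ 0.0581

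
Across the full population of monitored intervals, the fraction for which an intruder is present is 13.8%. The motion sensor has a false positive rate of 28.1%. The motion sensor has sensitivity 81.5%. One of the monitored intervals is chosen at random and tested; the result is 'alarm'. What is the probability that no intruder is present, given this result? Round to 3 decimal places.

Let H be the event that an intruder is present. P(H) = 0.138, so P(¬H) = 0.862. With E the 'alarm' result, P(E|H) = 0.815 and P(E|¬H) = 0.281.
P(E) = 0.815·0.138 + 0.281·0.862 = 0.11247 + 0.24222 = 0.35469.
By Bayes' theorem, P(H|E) = 0.11247 / 0.35469 = 0.317. Hence P(¬H|E) = 1 − 0.317 = 0.683.

P(¬H | E) ≈ 0.683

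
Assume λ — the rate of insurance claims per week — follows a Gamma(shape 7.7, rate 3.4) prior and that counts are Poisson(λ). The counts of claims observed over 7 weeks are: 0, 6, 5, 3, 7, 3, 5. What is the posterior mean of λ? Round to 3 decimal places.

Posterior mean ≈ 3.529

Total count ∑xᵢ = 29 over n = 7 weeks.
Gamma is conjugate to the Poisson likelihood: posterior is Gamma(shape = 7.7+29 = 36.7, rate = 3.4+7 = 10.4).
Posterior mean = shape/rate = 36.7/10.4 = 3.529.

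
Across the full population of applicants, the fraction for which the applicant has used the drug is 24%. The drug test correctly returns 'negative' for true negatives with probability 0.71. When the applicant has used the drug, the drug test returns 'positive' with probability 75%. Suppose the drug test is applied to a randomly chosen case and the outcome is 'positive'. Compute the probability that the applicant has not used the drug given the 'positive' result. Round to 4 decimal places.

P(¬H | E) ≈ 0.5504

Write H for 'the applicant has used the drug'. Prior odds H:¬H = 0.24/0.76 = 0.31579. For the 'positive' outcome, the likelihood ratio is 0.75/0.29 = 2.5862.
Posterior odds = 0.31579 × 2.5862 = 0.81670, so P(H|E) = 0.81670/(1+0.81670) = 0.4496. Then P(¬H|E) = 1 − 0.4496 = 0.5504.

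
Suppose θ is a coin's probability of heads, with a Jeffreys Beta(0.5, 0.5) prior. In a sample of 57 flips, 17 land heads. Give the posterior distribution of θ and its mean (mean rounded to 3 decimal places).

Posterior: Beta(17.5, 40.5); mean ≈ 0.302

Observing 17 successes and 40 failures updates Beta(0.5, 0.5) by adding the success and failure counts to the two shape parameters: α = 0.5+17 = 17.5, β = 0.5+40 = 40.5.
Posterior mean = α/(α+β) = 17.5/58 = 0.302.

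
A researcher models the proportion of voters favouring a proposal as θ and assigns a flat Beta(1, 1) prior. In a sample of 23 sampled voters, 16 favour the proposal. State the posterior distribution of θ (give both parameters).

Posterior: Beta(17, 8)

The binomial likelihood is conjugate to the Beta prior: with 16 successes and 7 failures, the posterior is Beta(1+16, 1+7) = Beta(17, 8).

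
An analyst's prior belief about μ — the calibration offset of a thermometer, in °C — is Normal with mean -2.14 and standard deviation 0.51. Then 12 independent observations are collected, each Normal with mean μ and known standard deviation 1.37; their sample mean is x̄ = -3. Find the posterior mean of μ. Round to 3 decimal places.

With known σ, the Normal prior is conjugate. Weight on the data is w = (n/σ²)/(n/σ² + 1/τ₀²) = 6.39352/(6.39352+3.84468) = 0.62448.
Posterior mean = w·x̄ + (1−w)·μ₀ = 0.62448·-3 + 0.37552·-2.14 = -2.677.

Posterior mean ≈ -2.677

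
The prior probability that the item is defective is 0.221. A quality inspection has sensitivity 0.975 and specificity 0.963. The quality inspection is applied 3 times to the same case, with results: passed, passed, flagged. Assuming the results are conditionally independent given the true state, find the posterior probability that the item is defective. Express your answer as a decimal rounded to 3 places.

Posterior P(H) ≈ 0.005

Let H be the event that the item is defective; start with P(H) = 0.221. P('flagged'|H) = 0.975, P('flagged'|¬H) = 0.037.
Update on result 1 ('passed'): P(H) ← 0.025·0.2210 / (0.025·0.2210 + 0.963·0.7790) = 0.0055250/0.75570 = 0.0073.
Update on result 2 ('passed'): P(H) ← 0.025·0.0073 / (0.025·0.0073 + 0.963·0.9927) = 0.00018278/0.95614 = 0.0002.
Update on result 3 ('flagged'): P(H) ← 0.975·0.0002 / (0.975·0.0002 + 0.037·0.9998) = 0.00018638/0.037179 = 0.0050.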